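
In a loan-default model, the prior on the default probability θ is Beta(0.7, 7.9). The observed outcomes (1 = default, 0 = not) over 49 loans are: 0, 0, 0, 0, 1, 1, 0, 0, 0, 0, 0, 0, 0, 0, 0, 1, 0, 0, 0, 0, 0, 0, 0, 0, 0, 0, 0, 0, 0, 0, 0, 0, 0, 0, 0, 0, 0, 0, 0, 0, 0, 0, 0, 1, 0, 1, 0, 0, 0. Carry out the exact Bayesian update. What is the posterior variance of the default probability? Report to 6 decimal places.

0.001522

The Beta prior is conjugate to a Binomial/Bernoulli likelihood; the update adds successes to α and failures to β.
Posterior: Beta(α+k, β+n−k) = Beta(0.7+5, 7.9+44) = Beta(5.7, 51.9).
Var = αβ/((α+β)²(α+β+1)) = 5.7·51.9/(57.6²·58.6) = 0.001522.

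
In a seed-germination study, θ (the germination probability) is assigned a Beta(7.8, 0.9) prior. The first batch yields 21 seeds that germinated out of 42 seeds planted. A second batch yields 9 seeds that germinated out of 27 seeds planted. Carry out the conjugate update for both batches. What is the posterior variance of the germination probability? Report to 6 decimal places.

0.003174

The Beta prior is conjugate to a Binomial/Bernoulli likelihood; the update adds successes to α and failures to β.
After batch 1: Beta(7.8+21, 0.9+21) = Beta(28.8, 21.9).
After batch 2: Beta(28.8+9, 21.9+18) = Beta(37.8, 39.9).
Var = αβ/((α+β)²(α+β+1)) = 37.8·39.9/(77.7²·78.7) = 0.003174.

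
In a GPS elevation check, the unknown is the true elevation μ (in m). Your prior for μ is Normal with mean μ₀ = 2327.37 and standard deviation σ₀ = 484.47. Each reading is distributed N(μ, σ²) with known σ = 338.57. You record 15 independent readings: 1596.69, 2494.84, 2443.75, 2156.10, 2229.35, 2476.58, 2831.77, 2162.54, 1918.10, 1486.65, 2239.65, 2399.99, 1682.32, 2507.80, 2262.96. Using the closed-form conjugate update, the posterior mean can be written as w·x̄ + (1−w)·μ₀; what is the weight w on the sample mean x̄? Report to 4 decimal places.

For Normal data with known variance σ², a Normal(μ₀, σ₀²) prior on μ is conjugate. Posterior precision = 1/σ₀² + n/σ²; posterior mean is the precision-weighted average of μ₀ and x̄.
σ₀² = 484.47² = 234711.1809, σ² = 338.57² = 114629.6449. Prior precision 1/σ₀² = 1/234711.1809; data precision n/σ² = 15/114629.6449.
w = (n/σ²)/(1/σ₀² + n/σ²) = n·σ₀²/(σ² + n·σ₀²) = 15·234711.1809/(114629.6449 + 15·234711.1809) = 3520667.7135/3635297.3584 = 0.9685.

0.9685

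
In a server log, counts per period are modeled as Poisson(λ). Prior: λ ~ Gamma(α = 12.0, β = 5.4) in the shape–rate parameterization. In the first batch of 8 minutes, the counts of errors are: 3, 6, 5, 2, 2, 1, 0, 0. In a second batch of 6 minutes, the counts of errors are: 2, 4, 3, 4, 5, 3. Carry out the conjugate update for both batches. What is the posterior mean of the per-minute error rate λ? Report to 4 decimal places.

2.6804

With a Gamma(shape α, rate β) prior, the Poisson likelihood is conjugate: the posterior is Gamma(α + ΣXᵢ, β + n).
Batch 1: sum of counts S = 19 over n = 8 minutes.
After batch 1: Gamma(α+S, β+n) = Gamma(12.0+19, 5.4+8) = Gamma(31.0, 13.4).
Batch 2: sum of counts S = 21 over n = 6 minutes.
After batch 2: Gamma(α+S, β+n) = Gamma(31.0+21, 13.4+6) = Gamma(52.0, 19.4).
Posterior mean = α/β = 52.0/19.4 = 2.6804.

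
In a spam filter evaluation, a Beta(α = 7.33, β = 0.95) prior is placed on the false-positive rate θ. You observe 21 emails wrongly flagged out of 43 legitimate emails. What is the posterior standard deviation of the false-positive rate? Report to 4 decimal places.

The Beta prior is conjugate to a Binomial/Bernoulli likelihood; the update adds successes to α and failures to β.
Posterior: Beta(α+k, β+n−k) = Beta(7.33+21, 0.95+22) = Beta(28.33, 22.95).
Var = αβ/((α+β)²(α+β+1)) = 28.33·22.95/(51.28²·52.28) = 0.00472931; SD = √0.00472931 = 0.0688.

0.0688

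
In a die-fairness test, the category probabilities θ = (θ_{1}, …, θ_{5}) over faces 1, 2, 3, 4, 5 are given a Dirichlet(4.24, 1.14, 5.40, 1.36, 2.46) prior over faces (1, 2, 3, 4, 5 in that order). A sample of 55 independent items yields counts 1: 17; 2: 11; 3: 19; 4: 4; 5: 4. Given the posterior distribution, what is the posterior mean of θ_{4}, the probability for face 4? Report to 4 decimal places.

0.0770

The Dirichlet prior is conjugate to the Multinomial likelihood: each posterior αⱼ = prior αⱼ + observed count nⱼ.
Posterior concentration: (21.24, 12.14, 24.40, 5.36, 6.46), total = 69.60.
E[θ_{4}|data] = α_{4}/Σα = 5.36/69.60 = 0.0770.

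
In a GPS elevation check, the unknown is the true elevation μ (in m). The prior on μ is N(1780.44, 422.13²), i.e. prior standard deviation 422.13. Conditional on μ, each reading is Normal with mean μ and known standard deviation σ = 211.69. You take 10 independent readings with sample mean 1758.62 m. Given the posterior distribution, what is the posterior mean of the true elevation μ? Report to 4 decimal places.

For Normal data with known variance σ², a Normal(μ₀, σ₀²) prior on μ is conjugate. Posterior precision = 1/σ₀² + n/σ²; posterior mean is the precision-weighted average of μ₀ and x̄.
n·x̄ = 10·1758.62 = 17586.2.
σ₀² = 422.13² = 178193.7369, σ² = 211.69² = 44812.6561; σ² + n·σ₀² = 44812.6561 + 10·178193.7369 = 1826750.0251.
Posterior mean = (μ₀/σ₀² + n·x̄/σ²)/(1/σ₀² + n/σ²) = (σ²·μ₀ + σ₀²·n·x̄)/(σ² + n·σ₀²) = (44812.6561·1780.44 + 178193.7369·17586.2)/1826750.0251 = 3213536941.297464/1826750.0251 = 1759.1553.

1759.1553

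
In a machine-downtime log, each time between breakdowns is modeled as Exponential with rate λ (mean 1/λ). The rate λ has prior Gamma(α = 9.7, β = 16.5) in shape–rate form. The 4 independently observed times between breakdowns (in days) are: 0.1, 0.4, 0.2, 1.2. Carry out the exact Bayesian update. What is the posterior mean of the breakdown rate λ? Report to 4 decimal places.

0.7446

With a Gamma(shape α, rate β) prior on the exponential rate λ, the posterior after n observations with total T = Σxᵢ is Gamma(α+n, β+T).
Sum of observations T = 1.9 days; n = 4.
Posterior: Gamma(9.7+4, 16.5+1.9) = Gamma(13.7, 18.4).
Posterior mean of λ = α/β = 13.7/18.4 = 0.7446.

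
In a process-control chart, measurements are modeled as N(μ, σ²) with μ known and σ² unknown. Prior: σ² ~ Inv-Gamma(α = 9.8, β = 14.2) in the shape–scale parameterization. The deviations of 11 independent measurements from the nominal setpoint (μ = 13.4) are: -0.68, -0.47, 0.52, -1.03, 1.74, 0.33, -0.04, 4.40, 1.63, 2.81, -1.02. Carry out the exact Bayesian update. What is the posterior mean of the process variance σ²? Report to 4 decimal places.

2.2555

With known mean μ and an Inverse-Gamma(α, β) prior on σ², the Normal likelihood is conjugate: posterior is Inv-Gamma(α + n/2, β + Σ(xᵢ−μ)²/2).
Σ(xᵢ−μ)² = (-0.68)² + (-0.47)² + (0.52)² + (-1.03)² + (1.74)² + (0.33)² + (-0.04)² + (4.40)² + (1.63)² + (2.81)² + (-1.02)² = 36.1061.
Posterior: Inv-Gamma(9.8 + 11/2, 14.2 + 36.1061/2) = Inv-Gamma(15.30, 32.25305).
E[σ²|data] = β/(α−1) = 32.25305/14.30 = 2.2555.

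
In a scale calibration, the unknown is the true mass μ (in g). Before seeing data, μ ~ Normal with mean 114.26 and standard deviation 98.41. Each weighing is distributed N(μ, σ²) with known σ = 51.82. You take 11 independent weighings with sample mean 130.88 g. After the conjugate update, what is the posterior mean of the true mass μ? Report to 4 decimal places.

For Normal data with known variance σ², a Normal(μ₀, σ₀²) prior on μ is conjugate. Posterior precision = 1/σ₀² + n/σ²; posterior mean is the precision-weighted average of μ₀ and x̄.
n·x̄ = 11·130.88 = 1439.68.
σ₀² = 98.41² = 9684.5281, σ² = 51.82² = 2685.3124; σ² + n·σ₀² = 2685.3124 + 11·9684.5281 = 109215.1215.
Posterior mean = (μ₀/σ₀² + n·x̄/σ²)/(1/σ₀² + n/σ²) = (σ²·μ₀ + σ₀²·n·x̄)/(σ² + n·σ₀²) = (2685.3124·114.26 + 9684.5281·1439.68)/109215.1215 = 14249445.209832/109215.1215 = 130.4714.

130.4714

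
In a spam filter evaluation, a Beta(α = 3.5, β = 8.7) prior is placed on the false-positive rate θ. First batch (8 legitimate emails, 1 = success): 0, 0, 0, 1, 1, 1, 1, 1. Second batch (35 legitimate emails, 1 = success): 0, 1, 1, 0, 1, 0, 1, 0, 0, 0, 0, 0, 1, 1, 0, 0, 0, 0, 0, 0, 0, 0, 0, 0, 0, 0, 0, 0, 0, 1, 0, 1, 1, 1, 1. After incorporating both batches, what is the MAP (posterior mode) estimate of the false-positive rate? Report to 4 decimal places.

0.3477

The Beta prior is conjugate to a Binomial/Bernoulli likelihood; the update adds successes to α and failures to β.
After batch 1: Beta(3.5+5, 8.7+3) = Beta(8.5, 11.7).
After batch 2: Beta(8.5+11, 11.7+24) = Beta(19.5, 35.7).
Mode of Beta(a,b) for a,b>1 is (a−1)/(a+b−2) = 18.5/53.2 = 0.3477.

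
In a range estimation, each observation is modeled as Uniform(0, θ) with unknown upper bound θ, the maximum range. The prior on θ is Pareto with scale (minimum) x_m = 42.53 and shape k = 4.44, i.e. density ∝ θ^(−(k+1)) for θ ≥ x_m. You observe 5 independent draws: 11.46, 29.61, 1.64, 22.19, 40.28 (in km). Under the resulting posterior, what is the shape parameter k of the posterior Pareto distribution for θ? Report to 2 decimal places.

A Pareto(scale x_m, shape k) prior on the upper bound θ of Uniform(0, θ) is conjugate: posterior is Pareto(max(x_m, max xᵢ), k + n).
Sample maximum = 40.28; prior scale x_m = 42.53 → posterior scale = max = 42.53.
Posterior shape = 4.44 + 5 = 9.44.
Posterior shape k = 9.44.

9.44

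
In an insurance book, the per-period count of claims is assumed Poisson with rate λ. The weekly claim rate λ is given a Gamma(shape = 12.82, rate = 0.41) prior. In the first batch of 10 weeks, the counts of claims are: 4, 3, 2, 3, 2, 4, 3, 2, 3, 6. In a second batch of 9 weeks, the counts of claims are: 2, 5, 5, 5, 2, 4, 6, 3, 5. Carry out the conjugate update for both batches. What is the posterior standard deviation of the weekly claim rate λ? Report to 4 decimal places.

0.4660

With a Gamma(shape α, rate β) prior, the Poisson likelihood is conjugate: the posterior is Gamma(α + ΣXᵢ, β + n).
Batch 1: sum of counts S = 32 over n = 10 weeks.
After batch 1: Gamma(α+S, β+n) = Gamma(12.82+32, 0.41+10) = Gamma(44.82, 10.41).
Batch 2: sum of counts S = 37 over n = 9 weeks.
After batch 2: Gamma(α+S, β+n) = Gamma(44.82+37, 10.41+9) = Gamma(81.82, 19.41).
SD = √α/β = √81.82/19.41 = 0.4660.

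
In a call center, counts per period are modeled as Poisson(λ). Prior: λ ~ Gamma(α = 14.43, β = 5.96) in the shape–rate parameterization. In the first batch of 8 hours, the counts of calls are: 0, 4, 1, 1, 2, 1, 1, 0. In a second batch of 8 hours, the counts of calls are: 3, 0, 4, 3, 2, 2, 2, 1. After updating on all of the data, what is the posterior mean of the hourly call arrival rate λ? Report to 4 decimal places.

With a Gamma(shape α, rate β) prior, the Poisson likelihood is conjugate: the posterior is Gamma(α + ΣXᵢ, β + n).
Batch 1: sum of counts S = 10 over n = 8 hours.
After batch 1: Gamma(α+S, β+n) = Gamma(14.43+10, 5.96+8) = Gamma(24.43, 13.96).
Batch 2: sum of counts S = 17 over n = 8 hours.
After batch 2: Gamma(α+S, β+n) = Gamma(24.43+17, 13.96+8) = Gamma(41.43, 21.96).
Posterior mean = α/β = 41.43/21.96 = 1.8866.

1.8866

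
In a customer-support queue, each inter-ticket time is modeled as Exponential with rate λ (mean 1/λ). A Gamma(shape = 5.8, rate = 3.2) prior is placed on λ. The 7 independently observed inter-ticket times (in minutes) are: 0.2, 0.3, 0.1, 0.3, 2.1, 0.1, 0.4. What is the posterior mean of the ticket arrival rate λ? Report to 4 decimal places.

1.9104

With a Gamma(shape α, rate β) prior on the exponential rate λ, the posterior after n observations with total T = Σxᵢ is Gamma(α+n, β+T).
Sum of observations T = 3.5 minutes; n = 7.
Posterior: Gamma(5.8+7, 3.2+3.5) = Gamma(12.8, 6.7).
Posterior mean of λ = α/β = 12.8/6.7 = 1.9104.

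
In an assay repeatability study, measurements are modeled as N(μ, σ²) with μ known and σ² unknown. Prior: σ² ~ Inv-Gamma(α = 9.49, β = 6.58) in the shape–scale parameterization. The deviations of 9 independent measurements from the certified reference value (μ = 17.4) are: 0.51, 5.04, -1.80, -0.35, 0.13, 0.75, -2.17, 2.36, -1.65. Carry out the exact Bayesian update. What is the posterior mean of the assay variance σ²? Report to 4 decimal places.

2.1464

With known mean μ and an Inverse-Gamma(α, β) prior on σ², the Normal likelihood is conjugate: posterior is Inv-Gamma(α + n/2, β + Σ(xᵢ−μ)²/2).
Σ(xᵢ−μ)² = (0.51)² + (5.04)² + (-1.80)² + (-0.35)² + (0.13)² + (0.75)² + (-2.17)² + (2.36)² + (-1.65)² = 42.6046.
Posterior: Inv-Gamma(9.49 + 9/2, 6.58 + 42.6046/2) = Inv-Gamma(13.99, 27.88230).
E[σ²|data] = β/(α−1) = 27.88230/12.99 = 2.1464.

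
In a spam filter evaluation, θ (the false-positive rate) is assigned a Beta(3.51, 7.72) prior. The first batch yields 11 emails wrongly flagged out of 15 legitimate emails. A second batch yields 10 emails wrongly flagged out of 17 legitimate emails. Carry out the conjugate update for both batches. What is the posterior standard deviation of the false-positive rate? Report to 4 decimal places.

0.0745

The Beta prior is conjugate to a Binomial/Bernoulli likelihood; the update adds successes to α and failures to β.
After batch 1: Beta(3.51+11, 7.72+4) = Beta(14.51, 11.72).
After batch 2: Beta(14.51+10, 11.72+7) = Beta(24.51, 18.72).
Var = αβ/((α+β)²(α+β+1)) = 24.51·18.72/(43.23²·44.23) = 0.00555088; SD = √0.00555088 = 0.0745.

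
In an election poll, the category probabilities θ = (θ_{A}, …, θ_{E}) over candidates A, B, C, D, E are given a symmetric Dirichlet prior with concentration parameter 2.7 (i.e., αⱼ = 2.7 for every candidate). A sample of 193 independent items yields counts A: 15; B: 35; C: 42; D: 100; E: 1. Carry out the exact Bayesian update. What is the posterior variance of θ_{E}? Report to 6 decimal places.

0.000085

The Dirichlet prior is conjugate to the Multinomial likelihood: each posterior αⱼ = prior αⱼ + observed count nⱼ.
Posterior concentration: (17.7, 37.7, 44.7, 102.7, 3.7), total = 206.5.
Var[θ_j] = α_j(Σα−α_j)/((Σα)²(Σα+1)) = 3.7·202.8/(206.5²·207.5) = 0.000085.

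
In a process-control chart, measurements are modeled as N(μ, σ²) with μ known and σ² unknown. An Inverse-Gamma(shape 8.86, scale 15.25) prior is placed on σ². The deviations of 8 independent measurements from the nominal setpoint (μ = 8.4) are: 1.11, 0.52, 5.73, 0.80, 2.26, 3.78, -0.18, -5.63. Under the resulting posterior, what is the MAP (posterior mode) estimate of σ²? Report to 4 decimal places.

4.2064

With known mean μ and an Inverse-Gamma(α, β) prior on σ², the Normal likelihood is conjugate: posterior is Inv-Gamma(α + n/2, β + Σ(xᵢ−μ)²/2).
Σ(xᵢ−μ)² = (1.11)² + (0.52)² + (5.73)² + (0.80)² + (2.26)² + (3.78)² + (-0.18)² + (-5.63)² = 86.1007.
Posterior: Inv-Gamma(8.86 + 8/2, 15.25 + 86.1007/2) = Inv-Gamma(12.86, 58.30035).
Mode = β/(α+1) = 58.30035/13.86 = 4.2064.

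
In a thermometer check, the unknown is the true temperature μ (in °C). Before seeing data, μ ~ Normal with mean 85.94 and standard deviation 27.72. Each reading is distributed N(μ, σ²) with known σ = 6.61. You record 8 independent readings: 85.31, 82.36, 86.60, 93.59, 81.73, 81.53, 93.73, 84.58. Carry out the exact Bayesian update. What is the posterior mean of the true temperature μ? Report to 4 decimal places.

For Normal data with known variance σ², a Normal(μ₀, σ₀²) prior on μ is conjugate. Posterior precision = 1/σ₀² + n/σ²; posterior mean is the precision-weighted average of μ₀ and x̄.
Σxᵢ = 85.31 + 82.36 + 86.60 + 93.59 + 81.73 + 81.53 + 93.73 + 84.58 = 689.43, so n·x̄ = 689.43.
σ₀² = 27.72² = 768.3984, σ² = 6.61² = 43.6921; σ² + n·σ₀² = 43.6921 + 8·768.3984 = 6190.8793.
Posterior mean = (μ₀/σ₀² + n·x̄/σ²)/(1/σ₀² + n/σ²) = (σ²·μ₀ + σ₀²·n·x̄)/(σ² + n·σ₀²) = (43.6921·85.94 + 768.3984·689.43)/6190.8793 = 533511.807986/6190.8793 = 86.1771.

86.1771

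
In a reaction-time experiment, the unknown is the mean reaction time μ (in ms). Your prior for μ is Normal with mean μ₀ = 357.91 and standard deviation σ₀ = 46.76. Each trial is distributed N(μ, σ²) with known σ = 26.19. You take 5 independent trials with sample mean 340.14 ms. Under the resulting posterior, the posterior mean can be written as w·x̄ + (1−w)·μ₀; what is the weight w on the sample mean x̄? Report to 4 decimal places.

For Normal data with known variance σ², a Normal(μ₀, σ₀²) prior on μ is conjugate. Posterior precision = 1/σ₀² + n/σ²; posterior mean is the precision-weighted average of μ₀ and x̄.
σ₀² = 46.76² = 2186.4976, σ² = 26.19² = 685.9161. Prior precision 1/σ₀² = 1/2186.4976; data precision n/σ² = 5/685.9161.
w = (n/σ²)/(1/σ₀² + n/σ²) = n·σ₀²/(σ² + n·σ₀²) = 5·2186.4976/(685.9161 + 5·2186.4976) = 10932.488/11618.4041 = 0.9410.

0.9410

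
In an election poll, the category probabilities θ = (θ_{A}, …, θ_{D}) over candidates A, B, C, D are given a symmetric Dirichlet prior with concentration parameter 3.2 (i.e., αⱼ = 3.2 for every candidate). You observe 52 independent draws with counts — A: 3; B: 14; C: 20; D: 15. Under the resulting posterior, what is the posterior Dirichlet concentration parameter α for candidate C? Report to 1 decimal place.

The Dirichlet prior is conjugate to the Multinomial likelihood: each posterior αⱼ = prior αⱼ + observed count nⱼ.
Posterior concentration: (6.2, 17.2, 23.2, 18.2), total = 64.8.
α_{C} = 3.2 + 20 = 23.2.

23.2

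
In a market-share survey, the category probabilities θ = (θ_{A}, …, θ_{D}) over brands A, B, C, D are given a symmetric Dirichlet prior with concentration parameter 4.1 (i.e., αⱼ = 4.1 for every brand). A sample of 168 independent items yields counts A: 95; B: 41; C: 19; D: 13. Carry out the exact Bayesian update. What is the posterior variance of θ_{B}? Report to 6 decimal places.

0.000997

The Dirichlet prior is conjugate to the Multinomial likelihood: each posterior αⱼ = prior αⱼ + observed count nⱼ.
Posterior concentration: (99.1, 45.1, 23.1, 17.1), total = 184.4.
Var[θ_j] = α_j(Σα−α_j)/((Σα)²(Σα+1)) = 45.1·139.3/(184.4²·185.4) = 0.000997.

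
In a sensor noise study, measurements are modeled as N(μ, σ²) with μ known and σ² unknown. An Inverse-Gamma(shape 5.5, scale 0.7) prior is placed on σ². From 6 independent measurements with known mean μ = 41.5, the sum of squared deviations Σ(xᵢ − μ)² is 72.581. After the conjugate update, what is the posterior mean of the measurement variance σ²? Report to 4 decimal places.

With known mean μ and an Inverse-Gamma(α, β) prior on σ², the Normal likelihood is conjugate: posterior is Inv-Gamma(α + n/2, β + Σ(xᵢ−μ)²/2).
Posterior: Inv-Gamma(5.5 + 6/2, 0.7 + 72.581/2) = Inv-Gamma(8.50, 36.9905).
E[σ²|data] = β/(α−1) = 36.9905/7.50 = 4.9321.

4.9321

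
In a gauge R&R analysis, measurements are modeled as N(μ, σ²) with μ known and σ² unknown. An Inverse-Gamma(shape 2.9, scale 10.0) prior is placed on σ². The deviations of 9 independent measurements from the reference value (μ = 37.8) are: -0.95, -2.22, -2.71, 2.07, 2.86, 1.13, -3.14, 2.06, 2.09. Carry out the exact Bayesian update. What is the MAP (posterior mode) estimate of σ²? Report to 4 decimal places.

With known mean μ and an Inverse-Gamma(α, β) prior on σ², the Normal likelihood is conjugate: posterior is Inv-Gamma(α + n/2, β + Σ(xᵢ−μ)²/2).
Σ(xᵢ−μ)² = (-0.95)² + (-2.22)² + (-2.71)² + (2.07)² + (2.86)² + (1.13)² + (-3.14)² + (2.06)² + (2.09)² = 45.3877.
Posterior: Inv-Gamma(2.9 + 9/2, 10.0 + 45.3877/2) = Inv-Gamma(7.40, 32.69385).
Mode = β/(α+1) = 32.69385/8.40 = 3.8921.

3.8921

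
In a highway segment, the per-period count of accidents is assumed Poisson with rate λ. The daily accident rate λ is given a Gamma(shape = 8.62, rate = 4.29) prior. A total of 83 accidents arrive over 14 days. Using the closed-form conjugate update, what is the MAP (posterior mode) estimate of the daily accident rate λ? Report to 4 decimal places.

With a Gamma(shape α, rate β) prior, the Poisson likelihood is conjugate: the posterior is Gamma(α + ΣXᵢ, β + n).
Posterior: Gamma(α+S, β+n) = Gamma(8.62+83, 4.29+14) = Gamma(91.62, 18.29).
Mode of Gamma(α,β) for α≥1 is (α−1)/β = 90.62/18.29 = 4.9546.

4.9546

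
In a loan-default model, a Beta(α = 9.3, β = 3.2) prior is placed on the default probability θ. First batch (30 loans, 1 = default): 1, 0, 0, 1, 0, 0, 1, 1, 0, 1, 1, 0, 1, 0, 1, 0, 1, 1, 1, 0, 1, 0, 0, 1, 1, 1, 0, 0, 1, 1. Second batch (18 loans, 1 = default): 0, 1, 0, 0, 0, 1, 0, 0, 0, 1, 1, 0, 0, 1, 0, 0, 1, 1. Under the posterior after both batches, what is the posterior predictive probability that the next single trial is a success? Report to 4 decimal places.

0.5504

The Beta prior is conjugate to a Binomial/Bernoulli likelihood; the update adds successes to α and failures to β.
After batch 1: Beta(9.3+17, 3.2+13) = Beta(26.3, 16.2).
After batch 2: Beta(26.3+7, 16.2+11) = Beta(33.3, 27.2).
For a single future Bernoulli trial, P(success | data) = α/(α+β) = 0.5504.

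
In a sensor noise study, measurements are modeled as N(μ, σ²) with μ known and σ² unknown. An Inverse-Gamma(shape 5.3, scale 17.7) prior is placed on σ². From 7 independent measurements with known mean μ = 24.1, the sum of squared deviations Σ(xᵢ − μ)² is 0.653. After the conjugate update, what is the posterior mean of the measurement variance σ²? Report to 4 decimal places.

2.3111

With known mean μ and an Inverse-Gamma(α, β) prior on σ², the Normal likelihood is conjugate: posterior is Inv-Gamma(α + n/2, β + Σ(xᵢ−μ)²/2).
Posterior: Inv-Gamma(5.3 + 7/2, 17.7 + 0.653/2) = Inv-Gamma(8.80, 18.0265).
E[σ²|data] = β/(α−1) = 18.0265/7.80 = 2.3111.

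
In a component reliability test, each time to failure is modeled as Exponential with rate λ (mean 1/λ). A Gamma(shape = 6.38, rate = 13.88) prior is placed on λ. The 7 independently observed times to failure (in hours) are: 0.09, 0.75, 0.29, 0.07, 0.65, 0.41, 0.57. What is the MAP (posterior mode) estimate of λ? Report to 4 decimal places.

With a Gamma(shape α, rate β) prior on the exponential rate λ, the posterior after n observations with total T = Σxᵢ is Gamma(α+n, β+T).
Sum of observations T = 2.83 hours; n = 7.
Posterior: Gamma(6.38+7, 13.88+2.83) = Gamma(13.38, 16.71).
Mode = (α−1)/β = 0.7409.

0.7409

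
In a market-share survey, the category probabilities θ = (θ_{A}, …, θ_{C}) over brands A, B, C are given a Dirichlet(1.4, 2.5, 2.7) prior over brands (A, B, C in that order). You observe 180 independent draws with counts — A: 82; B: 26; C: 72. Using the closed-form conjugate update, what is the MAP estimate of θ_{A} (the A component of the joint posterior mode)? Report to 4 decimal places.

The Dirichlet prior is conjugate to the Multinomial likelihood: each posterior αⱼ = prior αⱼ + observed count nⱼ.
Posterior concentration: (83.4, 28.5, 74.7), total = 186.6.
Joint mode component: (α_{A}−1)/(Σα−K) = 82.4/183.6 = 0.4488.

0.4488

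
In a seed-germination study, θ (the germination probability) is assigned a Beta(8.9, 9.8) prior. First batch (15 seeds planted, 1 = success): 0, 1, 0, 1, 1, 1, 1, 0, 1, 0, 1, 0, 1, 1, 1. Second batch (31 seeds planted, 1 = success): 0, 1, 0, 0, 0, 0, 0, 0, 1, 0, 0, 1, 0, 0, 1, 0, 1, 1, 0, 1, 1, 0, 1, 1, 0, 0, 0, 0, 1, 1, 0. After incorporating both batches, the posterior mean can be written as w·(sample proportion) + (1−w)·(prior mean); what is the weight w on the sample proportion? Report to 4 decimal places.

0.7110

The Beta prior is conjugate to a Binomial/Bernoulli likelihood; the update adds successes to α and failures to β.
Total number of seeds planted: n = 15 + 31 = 46.
Posterior mean = (α₀+k)/(α₀+β₀+n) = [n/(α₀+β₀+n)]·(k/n) + [(α₀+β₀)/(α₀+β₀+n)]·α₀/(α₀+β₀), so only n and the prior enter the weight.
The weight on the data is w = n/(α₀+β₀+n) = 46/(8.9+9.8+46) = 46/64.7 = 0.7110.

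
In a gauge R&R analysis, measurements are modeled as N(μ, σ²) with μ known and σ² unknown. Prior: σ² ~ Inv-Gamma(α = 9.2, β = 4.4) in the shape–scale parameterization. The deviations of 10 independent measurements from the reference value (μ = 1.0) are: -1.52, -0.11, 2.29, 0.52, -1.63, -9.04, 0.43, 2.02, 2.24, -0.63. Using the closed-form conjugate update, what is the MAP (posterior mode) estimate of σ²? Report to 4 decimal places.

With known mean μ and an Inverse-Gamma(α, β) prior on σ², the Normal likelihood is conjugate: posterior is Inv-Gamma(α + n/2, β + Σ(xᵢ−μ)²/2).
Σ(xᵢ−μ)² = (-1.52)² + (-0.11)² + (2.29)² + (0.52)² + (-1.63)² + (-9.04)² + (0.43)² + (2.02)² + (2.24)² + (-0.63)² = 101.8953.
Posterior: Inv-Gamma(9.2 + 10/2, 4.4 + 101.8953/2) = Inv-Gamma(14.20, 55.34765).
Mode = β/(α+1) = 55.34765/15.20 = 3.6413.

3.6413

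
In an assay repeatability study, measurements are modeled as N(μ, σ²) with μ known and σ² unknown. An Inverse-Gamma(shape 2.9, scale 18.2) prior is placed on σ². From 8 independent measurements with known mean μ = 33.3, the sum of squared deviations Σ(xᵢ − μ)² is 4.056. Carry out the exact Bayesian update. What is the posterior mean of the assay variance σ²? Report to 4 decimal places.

With known mean μ and an Inverse-Gamma(α, β) prior on σ², the Normal likelihood is conjugate: posterior is Inv-Gamma(α + n/2, β + Σ(xᵢ−μ)²/2).
Posterior: Inv-Gamma(2.9 + 8/2, 18.2 + 4.056/2) = Inv-Gamma(6.90, 20.2280).
E[σ²|data] = β/(α−1) = 20.2280/5.90 = 3.4285.

3.4285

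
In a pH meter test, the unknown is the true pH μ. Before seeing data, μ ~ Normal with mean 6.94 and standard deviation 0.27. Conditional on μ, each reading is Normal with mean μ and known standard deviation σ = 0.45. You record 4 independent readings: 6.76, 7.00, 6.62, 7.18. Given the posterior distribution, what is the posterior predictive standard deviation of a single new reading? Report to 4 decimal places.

For Normal data with known variance σ², a Normal(μ₀, σ₀²) prior on μ is conjugate. Posterior precision = 1/σ₀² + n/σ²; posterior mean is the precision-weighted average of μ₀ and x̄.
σ₀² = 0.27² = 0.0729, σ² = 0.45² = 0.2025; σ² + n·σ₀² = 0.2025 + 4·0.0729 = 0.4941.
Posterior precision = 1/σ₀² + n/σ² = 1/0.0729 + 4/0.2025 = (σ² + n·σ₀²)/(σ₀²σ²) = 0.4941/(0.0729·0.2025); posterior variance σₙ² = σ₀²σ²/(σ² + n·σ₀²) = 0.0729·0.2025/0.4941 = 0.029877.
Predictive variance for one new observation = σₙ² + σ² = 0.0729·0.2025/0.4941 + 0.2025 = σ²·(σ₀² + 0.4941)/0.4941 = 0.2025·0.567/0.4941 = 0.232377; SD = √(0.2025·0.567/0.4941) = 0.4821.

0.4821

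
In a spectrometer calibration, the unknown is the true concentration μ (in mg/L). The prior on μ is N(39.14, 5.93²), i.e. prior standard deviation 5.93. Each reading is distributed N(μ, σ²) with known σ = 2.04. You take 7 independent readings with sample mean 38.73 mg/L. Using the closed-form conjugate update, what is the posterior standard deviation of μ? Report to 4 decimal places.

0.7646

For Normal data with known variance σ², a Normal(μ₀, σ₀²) prior on μ is conjugate. Posterior precision = 1/σ₀² + n/σ²; posterior mean is the precision-weighted average of μ₀ and x̄.
σ₀² = 5.93² = 35.1649, σ² = 2.04² = 4.1616; σ² + n·σ₀² = 4.1616 + 7·35.1649 = 250.3159.
Posterior precision = 1/σ₀² + n/σ² = 1/35.1649 + 7/4.1616 = (σ² + n·σ₀²)/(σ₀²σ²) = 250.3159/(35.1649·4.1616); posterior variance σₙ² = σ₀²σ²/(σ² + n·σ₀²) = 35.1649·4.1616/250.3159 = 0.584630.
Posterior SD = √σₙ² = √(35.1649·4.1616/250.3159) = 0.7646.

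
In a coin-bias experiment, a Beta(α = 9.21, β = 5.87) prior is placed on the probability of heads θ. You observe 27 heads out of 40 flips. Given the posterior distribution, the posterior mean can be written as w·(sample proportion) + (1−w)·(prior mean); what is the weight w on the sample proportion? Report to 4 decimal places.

0.7262

The Beta prior is conjugate to a Binomial/Bernoulli likelihood; the update adds successes to α and failures to β.
Posterior mean = (α₀+k)/(α₀+β₀+n) = [n/(α₀+β₀+n)]·(k/n) + [(α₀+β₀)/(α₀+β₀+n)]·α₀/(α₀+β₀), so only n and the prior enter the weight.
The weight on the data is w = n/(α₀+β₀+n) = 40/(9.21+5.87+40) = 40/55.08 = 0.7262.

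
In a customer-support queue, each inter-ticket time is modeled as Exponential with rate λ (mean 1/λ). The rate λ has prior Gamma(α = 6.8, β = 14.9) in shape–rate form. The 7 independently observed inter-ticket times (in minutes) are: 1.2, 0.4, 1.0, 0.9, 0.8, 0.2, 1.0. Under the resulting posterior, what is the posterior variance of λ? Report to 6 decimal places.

0.033160

With a Gamma(shape α, rate β) prior on the exponential rate λ, the posterior after n observations with total T = Σxᵢ is Gamma(α+n, β+T).
Sum of observations T = 5.5 minutes; n = 7.
Posterior: Gamma(6.8+7, 14.9+5.5) = Gamma(13.8, 20.4).
Var = α/β² = 0.033160.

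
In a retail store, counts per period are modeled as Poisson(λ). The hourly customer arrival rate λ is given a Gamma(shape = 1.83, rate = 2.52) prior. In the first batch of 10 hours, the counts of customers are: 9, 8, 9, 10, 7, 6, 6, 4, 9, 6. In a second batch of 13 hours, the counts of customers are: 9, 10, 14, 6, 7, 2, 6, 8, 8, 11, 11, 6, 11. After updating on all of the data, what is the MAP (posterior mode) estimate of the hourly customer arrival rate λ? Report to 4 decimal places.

7.2034

With a Gamma(shape α, rate β) prior, the Poisson likelihood is conjugate: the posterior is Gamma(α + ΣXᵢ, β + n).
Batch 1: sum of counts S = 74 over n = 10 hours.
After batch 1: Gamma(α+S, β+n) = Gamma(1.83+74, 2.52+10) = Gamma(75.83, 12.52).
Batch 2: sum of counts S = 109 over n = 13 hours.
After batch 2: Gamma(α+S, β+n) = Gamma(75.83+109, 12.52+13) = Gamma(184.83, 25.52).
Mode of Gamma(α,β) for α≥1 is (α−1)/β = 183.83/25.52 = 7.2034.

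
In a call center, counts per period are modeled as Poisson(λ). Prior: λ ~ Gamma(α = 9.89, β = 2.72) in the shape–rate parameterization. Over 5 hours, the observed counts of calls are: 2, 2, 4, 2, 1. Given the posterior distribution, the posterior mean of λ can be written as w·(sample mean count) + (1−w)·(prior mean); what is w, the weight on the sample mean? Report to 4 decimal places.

With a Gamma(shape α, rate β) prior, the Poisson likelihood is conjugate: the posterior is Gamma(α + ΣXᵢ, β + n).
Posterior mean = (α₀+S)/(β₀+n) = [n/(β₀+n)]·(S/n) + [β₀/(β₀+n)]·(α₀/β₀), so only n and β₀ enter the weight.
Weight on data w = n/(β₀+n) = 5/(2.72+5) = 5/7.72 = 0.6477.

0.6477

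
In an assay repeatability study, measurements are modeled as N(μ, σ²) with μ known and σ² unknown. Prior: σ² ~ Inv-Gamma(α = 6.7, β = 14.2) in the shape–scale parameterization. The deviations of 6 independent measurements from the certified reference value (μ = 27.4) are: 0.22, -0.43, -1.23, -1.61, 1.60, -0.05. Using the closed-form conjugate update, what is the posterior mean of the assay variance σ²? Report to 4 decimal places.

With known mean μ and an Inverse-Gamma(α, β) prior on σ², the Normal likelihood is conjugate: posterior is Inv-Gamma(α + n/2, β + Σ(xᵢ−μ)²/2).
Σ(xᵢ−μ)² = (0.22)² + (-0.43)² + (-1.23)² + (-1.61)² + (1.60)² + (-0.05)² = 6.9008.
Posterior: Inv-Gamma(6.7 + 6/2, 14.2 + 6.9008/2) = Inv-Gamma(9.70, 17.65040).
E[σ²|data] = β/(α−1) = 17.65040/8.70 = 2.0288.

2.0288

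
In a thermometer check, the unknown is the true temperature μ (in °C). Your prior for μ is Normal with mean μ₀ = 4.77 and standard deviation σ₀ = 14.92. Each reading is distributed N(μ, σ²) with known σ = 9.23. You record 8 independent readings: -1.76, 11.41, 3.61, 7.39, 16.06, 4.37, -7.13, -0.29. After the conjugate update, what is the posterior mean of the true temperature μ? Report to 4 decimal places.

For Normal data with known variance σ², a Normal(μ₀, σ₀²) prior on μ is conjugate. Posterior precision = 1/σ₀² + n/σ²; posterior mean is the precision-weighted average of μ₀ and x̄.
Σxᵢ = (-1.76) + 11.41 + 3.61 + 7.39 + 16.06 + 4.37 + (-7.13) + (-0.29) = 33.66, so n·x̄ = 33.66.
σ₀² = 14.92² = 222.6064, σ² = 9.23² = 85.1929; σ² + n·σ₀² = 85.1929 + 8·222.6064 = 1866.0441.
Posterior mean = (μ₀/σ₀² + n·x̄/σ²)/(1/σ₀² + n/σ²) = (σ²·μ₀ + σ₀²·n·x̄)/(σ² + n·σ₀²) = (85.1929·4.77 + 222.6064·33.66)/1866.0441 = 7899.301557/1866.0441 = 4.2332.

4.2332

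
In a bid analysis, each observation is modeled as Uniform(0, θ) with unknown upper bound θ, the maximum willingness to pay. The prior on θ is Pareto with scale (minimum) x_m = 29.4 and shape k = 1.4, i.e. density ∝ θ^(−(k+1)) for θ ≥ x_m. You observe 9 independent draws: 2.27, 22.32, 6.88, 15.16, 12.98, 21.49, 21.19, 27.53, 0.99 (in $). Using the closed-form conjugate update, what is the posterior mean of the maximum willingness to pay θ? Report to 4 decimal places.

32.5277

A Pareto(scale x_m, shape k) prior on the upper bound θ of Uniform(0, θ) is conjugate: posterior is Pareto(max(x_m, max xᵢ), k + n).
Sample maximum = 27.53; prior scale x_m = 29.4 → posterior scale = max = 29.40.
Posterior shape = 1.4 + 9 = 10.4.
E[θ|data] = k·x_m/(k−1) = 10.4·29.40/9.4 = 32.5277.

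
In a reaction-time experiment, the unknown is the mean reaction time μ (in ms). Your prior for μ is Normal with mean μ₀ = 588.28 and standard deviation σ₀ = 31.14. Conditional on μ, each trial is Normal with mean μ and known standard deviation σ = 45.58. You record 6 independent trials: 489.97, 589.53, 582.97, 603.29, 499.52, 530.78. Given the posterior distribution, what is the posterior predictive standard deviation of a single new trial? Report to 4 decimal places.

48.2979

For Normal data with known variance σ², a Normal(μ₀, σ₀²) prior on μ is conjugate. Posterior precision = 1/σ₀² + n/σ²; posterior mean is the precision-weighted average of μ₀ and x̄.
σ₀² = 31.14² = 969.6996, σ² = 45.58² = 2077.5364; σ² + n·σ₀² = 2077.5364 + 6·969.6996 = 7895.734.
Posterior precision = 1/σ₀² + n/σ² = 1/969.6996 + 6/2077.5364 = (σ² + n·σ₀²)/(σ₀²σ²) = 7895.734/(969.6996·2077.5364); posterior variance σₙ² = σ₀²σ²/(σ² + n·σ₀²) = 969.6996·2077.5364/7895.734 = 255.148694.
Predictive variance for one new observation = σₙ² + σ² = 969.6996·2077.5364/7895.734 + 2077.5364 = σ²·(σ₀² + 7895.734)/7895.734 = 2077.5364·8865.4336/7895.734 = 2332.685094; SD = √(2077.5364·8865.4336/7895.734) = 48.2979.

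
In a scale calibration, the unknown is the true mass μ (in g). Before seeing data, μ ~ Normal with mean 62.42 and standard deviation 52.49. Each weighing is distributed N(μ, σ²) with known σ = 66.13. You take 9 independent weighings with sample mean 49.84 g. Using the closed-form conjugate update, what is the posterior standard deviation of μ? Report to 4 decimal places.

20.3239

For Normal data with known variance σ², a Normal(μ₀, σ₀²) prior on μ is conjugate. Posterior precision = 1/σ₀² + n/σ²; posterior mean is the precision-weighted average of μ₀ and x̄.
σ₀² = 52.49² = 2755.2001, σ² = 66.13² = 4373.1769; σ² + n·σ₀² = 4373.1769 + 9·2755.2001 = 29169.9778.
Posterior precision = 1/σ₀² + n/σ² = 1/2755.2001 + 9/4373.1769 = (σ² + n·σ₀²)/(σ₀²σ²) = 29169.9778/(2755.2001·4373.1769); posterior variance σₙ² = σ₀²σ²/(σ² + n·σ₀²) = 2755.2001·4373.1769/29169.9778 = 413.060905.
Posterior SD = √σₙ² = √(2755.2001·4373.1769/29169.9778) = 20.3239.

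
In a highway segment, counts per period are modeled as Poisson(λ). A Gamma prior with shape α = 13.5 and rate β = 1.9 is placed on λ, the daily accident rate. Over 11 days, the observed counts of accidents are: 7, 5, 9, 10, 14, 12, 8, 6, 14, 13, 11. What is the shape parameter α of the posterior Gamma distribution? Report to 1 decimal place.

With a Gamma(shape α, rate β) prior, the Poisson likelihood is conjugate: the posterior is Gamma(α + ΣXᵢ, β + n).
Sum of counts S = 109 over n = 11 days.
Posterior: Gamma(α+S, β+n) = Gamma(13.5+109, 1.9+11) = Gamma(122.5, 12.9).
Posterior α = 122.5.

122.5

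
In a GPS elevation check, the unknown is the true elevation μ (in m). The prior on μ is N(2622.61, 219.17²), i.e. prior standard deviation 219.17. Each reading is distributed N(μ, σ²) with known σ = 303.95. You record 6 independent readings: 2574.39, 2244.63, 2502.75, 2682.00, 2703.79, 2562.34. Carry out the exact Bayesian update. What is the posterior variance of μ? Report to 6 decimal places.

11660.022740

For Normal data with known variance σ², a Normal(μ₀, σ₀²) prior on μ is conjugate. Posterior precision = 1/σ₀² + n/σ²; posterior mean is the precision-weighted average of μ₀ and x̄.
σ₀² = 219.17² = 48035.4889, σ² = 303.95² = 92385.6025; σ² + n·σ₀² = 92385.6025 + 6·48035.4889 = 380598.5359.
Posterior precision = 1/σ₀² + n/σ² = 1/48035.4889 + 6/92385.6025 = (σ² + n·σ₀²)/(σ₀²σ²) = 380598.5359/(48035.4889·92385.6025); posterior variance σₙ² = σ₀²σ²/(σ² + n·σ₀²) = 48035.4889·92385.6025/380598.5359 = 11660.022740.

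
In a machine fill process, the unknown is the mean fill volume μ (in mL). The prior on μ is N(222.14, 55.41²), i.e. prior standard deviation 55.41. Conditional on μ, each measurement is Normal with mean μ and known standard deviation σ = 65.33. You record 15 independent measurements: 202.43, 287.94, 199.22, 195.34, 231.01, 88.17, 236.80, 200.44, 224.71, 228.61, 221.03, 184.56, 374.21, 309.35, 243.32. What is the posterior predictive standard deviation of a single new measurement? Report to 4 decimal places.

For Normal data with known variance σ², a Normal(μ₀, σ₀²) prior on μ is conjugate. Posterior precision = 1/σ₀² + n/σ²; posterior mean is the precision-weighted average of μ₀ and x̄.
σ₀² = 55.41² = 3070.2681, σ² = 65.33² = 4268.0089; σ² + n·σ₀² = 4268.0089 + 15·3070.2681 = 50322.0304.
Posterior precision = 1/σ₀² + n/σ² = 1/3070.2681 + 15/4268.0089 = (σ² + n·σ₀²)/(σ₀²σ²) = 50322.0304/(3070.2681·4268.0089); posterior variance σₙ² = σ₀²σ²/(σ² + n·σ₀²) = 3070.2681·4268.0089/50322.0304 = 260.401488.
Predictive variance for one new observation = σₙ² + σ² = 3070.2681·4268.0089/50322.0304 + 4268.0089 = σ²·(σ₀² + 50322.0304)/50322.0304 = 4268.0089·53392.2985/50322.0304 = 4528.410388; SD = √(4268.0089·53392.2985/50322.0304) = 67.2935.

67.2935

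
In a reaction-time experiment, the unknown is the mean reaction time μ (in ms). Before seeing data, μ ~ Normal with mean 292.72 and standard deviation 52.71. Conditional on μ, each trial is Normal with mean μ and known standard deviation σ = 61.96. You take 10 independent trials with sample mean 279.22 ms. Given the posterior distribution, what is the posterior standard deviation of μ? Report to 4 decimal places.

For Normal data with known variance σ², a Normal(μ₀, σ₀²) prior on μ is conjugate. Posterior precision = 1/σ₀² + n/σ²; posterior mean is the precision-weighted average of μ₀ and x̄.
σ₀² = 52.71² = 2778.3441, σ² = 61.96² = 3839.0416; σ² + n·σ₀² = 3839.0416 + 10·2778.3441 = 31622.4826.
Posterior precision = 1/σ₀² + n/σ² = 1/2778.3441 + 10/3839.0416 = (σ² + n·σ₀²)/(σ₀²σ²) = 31622.4826/(2778.3441·3839.0416); posterior variance σₙ² = σ₀²σ²/(σ² + n·σ₀²) = 2778.3441·3839.0416/31622.4826 = 337.297318.
Posterior SD = √σₙ² = √(2778.3441·3839.0416/31622.4826) = 18.3657.

18.3657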